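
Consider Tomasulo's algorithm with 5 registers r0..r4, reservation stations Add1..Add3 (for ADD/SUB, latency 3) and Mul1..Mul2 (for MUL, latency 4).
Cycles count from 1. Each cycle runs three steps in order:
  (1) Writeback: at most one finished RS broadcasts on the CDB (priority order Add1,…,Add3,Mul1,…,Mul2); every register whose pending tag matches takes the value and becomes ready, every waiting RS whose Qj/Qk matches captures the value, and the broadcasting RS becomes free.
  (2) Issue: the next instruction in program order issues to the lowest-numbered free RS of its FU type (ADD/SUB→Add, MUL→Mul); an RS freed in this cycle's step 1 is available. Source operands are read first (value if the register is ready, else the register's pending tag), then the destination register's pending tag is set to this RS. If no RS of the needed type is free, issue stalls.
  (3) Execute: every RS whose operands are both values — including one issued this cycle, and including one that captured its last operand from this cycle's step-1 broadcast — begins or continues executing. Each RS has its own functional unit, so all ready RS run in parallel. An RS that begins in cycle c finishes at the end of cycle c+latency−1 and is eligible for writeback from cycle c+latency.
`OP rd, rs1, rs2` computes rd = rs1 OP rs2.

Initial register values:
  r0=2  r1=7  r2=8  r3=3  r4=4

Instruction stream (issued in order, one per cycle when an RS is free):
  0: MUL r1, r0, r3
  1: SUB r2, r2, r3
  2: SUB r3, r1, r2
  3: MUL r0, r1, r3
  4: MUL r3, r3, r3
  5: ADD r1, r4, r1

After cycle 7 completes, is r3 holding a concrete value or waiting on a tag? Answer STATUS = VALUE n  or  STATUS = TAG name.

STATUS = TAG Mul1

cycle 1: issue MUL r1<-Mul1 // r0:2,r1:Mul1,r2:8,r3:3,r4:4
cycle 2: issue SUB r2<-Add1 // r0:2,r1:Mul1,r2:Add1,r3:3,r4:4
cycle 3: issue SUB r3<-Add2 // r0:2,r1:Mul1,r2:Add1,r3:Add2,r4:4
cycle 4: issue MUL r0<-Mul2 // r0:Mul2,r1:Mul1,r2:Add1,r3:Add2,r4:4
cycle 5: CDB Add1=5; stall // r0:Mul2,r1:Mul1,r2:5,r3:Add2,r4:4
cycle 6: CDB Mul1=6; issue MUL r3<-Mul1 // r0:Mul2,r1:6,r2:5,r3:Mul1,r4:4
cycle 7: issue ADD r1<-Add1 // r0:Mul2,r1:Add1,r2:5,r3:Mul1,r4:4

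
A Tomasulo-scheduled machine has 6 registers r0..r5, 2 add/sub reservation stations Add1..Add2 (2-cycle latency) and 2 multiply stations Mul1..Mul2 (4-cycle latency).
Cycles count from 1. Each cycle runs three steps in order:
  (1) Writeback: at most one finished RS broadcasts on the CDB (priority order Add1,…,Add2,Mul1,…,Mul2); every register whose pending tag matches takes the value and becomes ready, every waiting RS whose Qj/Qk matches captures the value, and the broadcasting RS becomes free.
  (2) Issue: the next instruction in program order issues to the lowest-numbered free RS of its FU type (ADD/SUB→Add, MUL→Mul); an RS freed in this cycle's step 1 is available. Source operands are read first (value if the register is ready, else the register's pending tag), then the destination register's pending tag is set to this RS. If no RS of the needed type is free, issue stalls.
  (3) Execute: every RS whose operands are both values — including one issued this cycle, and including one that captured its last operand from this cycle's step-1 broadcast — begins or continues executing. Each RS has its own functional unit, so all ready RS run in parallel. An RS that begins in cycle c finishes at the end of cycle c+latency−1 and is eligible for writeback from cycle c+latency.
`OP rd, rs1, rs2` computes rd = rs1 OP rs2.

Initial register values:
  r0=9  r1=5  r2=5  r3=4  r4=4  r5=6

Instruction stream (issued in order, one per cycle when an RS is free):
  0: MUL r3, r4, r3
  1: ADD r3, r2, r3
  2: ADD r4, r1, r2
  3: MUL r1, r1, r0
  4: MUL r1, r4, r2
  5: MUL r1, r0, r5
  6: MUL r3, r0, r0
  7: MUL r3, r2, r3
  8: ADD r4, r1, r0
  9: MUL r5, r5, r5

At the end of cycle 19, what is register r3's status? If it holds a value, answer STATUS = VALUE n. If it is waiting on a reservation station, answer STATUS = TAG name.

STATUS = VALUE 405

  c1: issue MUL r3<-Mul1  regs: r0:9,r1:5,r2:5,r3:Mul1,r4:4,r5:6
  c2: issue ADD r3<-Add1  regs: r0:9,r1:5,r2:5,r3:Add1,r4:4,r5:6
  c3: issue ADD r4<-Add2  regs: r0:9,r1:5,r2:5,r3:Add1,r4:Add2,r5:6
  c4: issue MUL r1<-Mul2  regs: r0:9,r1:Mul2,r2:5,r3:Add1,r4:Add2,r5:6
  c5: CDB Add2=10; stall  regs: r0:9,r1:Mul2,r2:5,r3:Add1,r4:10,r5:6
  c6: CDB Mul1=16; issue MUL r1<-Mul1  regs: r0:9,r1:Mul1,r2:5,r3:Add1,r4:10,r5:6
  c7: stall  regs: r0:9,r1:Mul1,r2:5,r3:Add1,r4:10,r5:6
  c8: CDB Add1=21; stall  regs: r0:9,r1:Mul1,r2:5,r3:21,r4:10,r5:6
  c9: CDB Mul2=45; issue MUL r1<-Mul2  regs: r0:9,r1:Mul2,r2:5,r3:21,r4:10,r5:6
  c10: CDB Mul1=50; issue MUL r3<-Mul1  regs: r0:9,r1:Mul2,r2:5,r3:Mul1,r4:10,r5:6
  c11: stall  regs: r0:9,r1:Mul2,r2:5,r3:Mul1,r4:10,r5:6
  c12: stall  regs: r0:9,r1:Mul2,r2:5,r3:Mul1,r4:10,r5:6
  c13: CDB Mul2=54; issue MUL r3<-Mul2  regs: r0:9,r1:54,r2:5,r3:Mul2,r4:10,r5:6
  c14: CDB Mul1=81; issue ADD r4<-Add1  regs: r0:9,r1:54,r2:5,r3:Mul2,r4:Add1,r5:6
  c15: issue MUL r5<-Mul1  regs: r0:9,r1:54,r2:5,r3:Mul2,r4:Add1,r5:Mul1
  c16: CDB Add1=63  regs: r0:9,r1:54,r2:5,r3:Mul2,r4:63,r5:Mul1
  c17: -  regs: r0:9,r1:54,r2:5,r3:Mul2,r4:63,r5:Mul1
  c18: CDB Mul2=405  regs: r0:9,r1:54,r2:5,r3:405,r4:63,r5:Mul1
  c19: CDB Mul1=36  regs: r0:9,r1:54,r2:5,r3:405,r4:63,r5:36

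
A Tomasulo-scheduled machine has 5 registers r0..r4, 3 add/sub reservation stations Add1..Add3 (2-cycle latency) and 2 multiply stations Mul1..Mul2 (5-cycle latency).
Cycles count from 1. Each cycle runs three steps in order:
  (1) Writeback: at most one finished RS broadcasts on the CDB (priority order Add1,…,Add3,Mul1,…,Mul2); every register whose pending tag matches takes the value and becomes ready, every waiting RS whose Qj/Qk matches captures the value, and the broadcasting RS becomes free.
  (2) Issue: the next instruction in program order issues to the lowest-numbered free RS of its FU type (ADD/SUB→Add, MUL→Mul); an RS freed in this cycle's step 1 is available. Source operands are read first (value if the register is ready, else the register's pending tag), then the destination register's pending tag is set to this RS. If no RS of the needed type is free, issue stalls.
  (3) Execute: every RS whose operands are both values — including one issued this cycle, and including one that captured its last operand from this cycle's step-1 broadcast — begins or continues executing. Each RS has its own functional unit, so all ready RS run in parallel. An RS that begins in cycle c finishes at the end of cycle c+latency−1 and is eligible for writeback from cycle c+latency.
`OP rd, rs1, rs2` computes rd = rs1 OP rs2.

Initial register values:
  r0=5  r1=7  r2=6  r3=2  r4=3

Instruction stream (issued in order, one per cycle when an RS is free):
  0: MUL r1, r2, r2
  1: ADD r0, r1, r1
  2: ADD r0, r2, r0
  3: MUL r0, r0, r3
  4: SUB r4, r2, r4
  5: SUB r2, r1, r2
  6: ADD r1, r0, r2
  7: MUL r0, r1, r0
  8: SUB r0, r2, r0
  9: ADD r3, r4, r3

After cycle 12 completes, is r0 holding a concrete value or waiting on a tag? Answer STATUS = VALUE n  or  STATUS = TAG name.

STATUS = TAG Add2

c1: issue MUL r1<-Mul1 | r0:5,r1:Mul1,r2:6,r3:2,r4:3
c2: issue ADD r0<-Add1 | r0:Add1,r1:Mul1,r2:6,r3:2,r4:3
c3: issue ADD r0<-Add2 | r0:Add2,r1:Mul1,r2:6,r3:2,r4:3
c4: issue MUL r0<-Mul2 | r0:Mul2,r1:Mul1,r2:6,r3:2,r4:3
c5: issue SUB r4<-Add3 | r0:Mul2,r1:Mul1,r2:6,r3:2,r4:Add3
c6: CDB Mul1=36; stall | r0:Mul2,r1:36,r2:6,r3:2,r4:Add3
c7: CDB Add3=3; issue SUB r2<-Add3 | r0:Mul2,r1:36,r2:Add3,r3:2,r4:3
c8: CDB Add1=72; issue ADD r1<-Add1 | r0:Mul2,r1:Add1,r2:Add3,r3:2,r4:3
c9: CDB Add3=30; issue MUL r0<-Mul1 | r0:Mul1,r1:Add1,r2:30,r3:2,r4:3
c10: CDB Add2=78; issue SUB r0<-Add2 | r0:Add2,r1:Add1,r2:30,r3:2,r4:3
c11: issue ADD r3<-Add3 | r0:Add2,r1:Add1,r2:30,r3:Add3,r4:3
c12: - | r0:Add2,r1:Add1,r2:30,r3:Add3,r4:3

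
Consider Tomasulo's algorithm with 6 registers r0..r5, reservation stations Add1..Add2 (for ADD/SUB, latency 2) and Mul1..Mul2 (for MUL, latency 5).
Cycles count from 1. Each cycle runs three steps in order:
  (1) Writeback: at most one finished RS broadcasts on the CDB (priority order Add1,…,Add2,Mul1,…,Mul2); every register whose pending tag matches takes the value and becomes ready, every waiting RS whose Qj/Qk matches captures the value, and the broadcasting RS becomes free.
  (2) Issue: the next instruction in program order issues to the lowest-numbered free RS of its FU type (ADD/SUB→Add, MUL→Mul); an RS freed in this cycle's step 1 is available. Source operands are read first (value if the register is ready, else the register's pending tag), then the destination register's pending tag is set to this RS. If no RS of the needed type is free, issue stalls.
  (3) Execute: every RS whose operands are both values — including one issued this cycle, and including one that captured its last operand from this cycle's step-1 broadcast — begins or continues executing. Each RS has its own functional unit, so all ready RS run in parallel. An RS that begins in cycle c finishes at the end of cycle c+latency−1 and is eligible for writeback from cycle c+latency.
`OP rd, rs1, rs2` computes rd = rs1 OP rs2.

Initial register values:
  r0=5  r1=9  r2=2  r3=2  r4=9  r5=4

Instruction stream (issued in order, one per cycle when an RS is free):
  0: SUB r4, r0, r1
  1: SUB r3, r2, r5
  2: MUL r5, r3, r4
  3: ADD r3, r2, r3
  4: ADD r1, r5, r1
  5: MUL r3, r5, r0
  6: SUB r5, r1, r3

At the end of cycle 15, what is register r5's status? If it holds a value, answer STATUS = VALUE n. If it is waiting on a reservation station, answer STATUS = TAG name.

  c1: issue SUB r4<-Add1  regs: r0:5,r1:9,r2:2,r3:2,r4:Add1,r5:4
  c2: issue SUB r3<-Add2  regs: r0:5,r1:9,r2:2,r3:Add2,r4:Add1,r5:4
  c3: CDB Add1=-4; issue MUL r5<-Mul1  regs: r0:5,r1:9,r2:2,r3:Add2,r4:-4,r5:Mul1
  c4: CDB Add2=-2; issue ADD r3<-Add1  regs: r0:5,r1:9,r2:2,r3:Add1,r4:-4,r5:Mul1
  c5: issue ADD r1<-Add2  regs: r0:5,r1:Add2,r2:2,r3:Add1,r4:-4,r5:Mul1
  c6: CDB Add1=0; issue MUL r3<-Mul2  regs: r0:5,r1:Add2,r2:2,r3:Mul2,r4:-4,r5:Mul1
  c7: issue SUB r5<-Add1  regs: r0:5,r1:Add2,r2:2,r3:Mul2,r4:-4,r5:Add1
  c8: -  regs: r0:5,r1:Add2,r2:2,r3:Mul2,r4:-4,r5:Add1
  c9: CDB Mul1=8  regs: r0:5,r1:Add2,r2:2,r3:Mul2,r4:-4,r5:Add1
  c10: -  regs: r0:5,r1:Add2,r2:2,r3:Mul2,r4:-4,r5:Add1
  c11: CDB Add2=17  regs: r0:5,r1:17,r2:2,r3:Mul2,r4:-4,r5:Add1
  c12: -  regs: r0:5,r1:17,r2:2,r3:Mul2,r4:-4,r5:Add1
  c13: -  regs: r0:5,r1:17,r2:2,r3:Mul2,r4:-4,r5:Add1
  c14: CDB Mul2=40  regs: r0:5,r1:17,r2:2,r3:40,r4:-4,r5:Add1
  c15: -  regs: r0:5,r1:17,r2:2,r3:40,r4:-4,r5:Add1

STATUS = TAG Add1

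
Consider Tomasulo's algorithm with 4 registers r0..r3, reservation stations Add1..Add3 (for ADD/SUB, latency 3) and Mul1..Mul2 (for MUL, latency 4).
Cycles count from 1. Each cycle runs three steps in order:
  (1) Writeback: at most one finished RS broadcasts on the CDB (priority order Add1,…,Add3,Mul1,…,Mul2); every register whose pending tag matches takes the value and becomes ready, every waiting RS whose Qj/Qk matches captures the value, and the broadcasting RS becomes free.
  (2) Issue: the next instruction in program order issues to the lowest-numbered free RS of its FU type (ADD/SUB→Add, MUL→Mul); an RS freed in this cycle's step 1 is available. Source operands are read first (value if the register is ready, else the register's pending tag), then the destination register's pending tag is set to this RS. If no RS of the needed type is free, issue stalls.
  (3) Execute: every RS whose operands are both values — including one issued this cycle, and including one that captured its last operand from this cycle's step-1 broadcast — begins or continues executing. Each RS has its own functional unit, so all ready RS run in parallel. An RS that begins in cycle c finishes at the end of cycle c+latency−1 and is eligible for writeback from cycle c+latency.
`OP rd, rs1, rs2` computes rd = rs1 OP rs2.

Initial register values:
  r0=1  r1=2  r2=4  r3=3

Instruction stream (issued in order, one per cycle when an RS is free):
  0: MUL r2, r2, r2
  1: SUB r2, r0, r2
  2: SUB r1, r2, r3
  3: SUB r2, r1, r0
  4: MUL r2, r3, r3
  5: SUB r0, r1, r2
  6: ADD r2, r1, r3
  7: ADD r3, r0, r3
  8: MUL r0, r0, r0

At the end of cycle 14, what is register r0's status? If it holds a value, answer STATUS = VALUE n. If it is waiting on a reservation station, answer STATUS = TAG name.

STATUS = VALUE -27

cycle 1: issue MUL r2<-Mul1 // r0:1,r1:2,r2:Mul1,r3:3
cycle 2: issue SUB r2<-Add1 // r0:1,r1:2,r2:Add1,r3:3
cycle 3: issue SUB r1<-Add2 // r0:1,r1:Add2,r2:Add1,r3:3
cycle 4: issue SUB r2<-Add3 // r0:1,r1:Add2,r2:Add3,r3:3
cycle 5: CDB Mul1=16; issue MUL r2<-Mul1 // r0:1,r1:Add2,r2:Mul1,r3:3
cycle 6: stall // r0:1,r1:Add2,r2:Mul1,r3:3
cycle 7: stall // r0:1,r1:Add2,r2:Mul1,r3:3
cycle 8: CDB Add1=-15; issue SUB r0<-Add1 // r0:Add1,r1:Add2,r2:Mul1,r3:3
cycle 9: CDB Mul1=9; stall // r0:Add1,r1:Add2,r2:9,r3:3
cycle 10: stall // r0:Add1,r1:Add2,r2:9,r3:3
cycle 11: CDB Add2=-18; issue ADD r2<-Add2 // r0:Add1,r1:-18,r2:Add2,r3:3
cycle 12: stall // r0:Add1,r1:-18,r2:Add2,r3:3
cycle 13: stall // r0:Add1,r1:-18,r2:Add2,r3:3
cycle 14: CDB Add1=-27; issue ADD r3<-Add1 // r0:-27,r1:-18,r2:Add2,r3:Add1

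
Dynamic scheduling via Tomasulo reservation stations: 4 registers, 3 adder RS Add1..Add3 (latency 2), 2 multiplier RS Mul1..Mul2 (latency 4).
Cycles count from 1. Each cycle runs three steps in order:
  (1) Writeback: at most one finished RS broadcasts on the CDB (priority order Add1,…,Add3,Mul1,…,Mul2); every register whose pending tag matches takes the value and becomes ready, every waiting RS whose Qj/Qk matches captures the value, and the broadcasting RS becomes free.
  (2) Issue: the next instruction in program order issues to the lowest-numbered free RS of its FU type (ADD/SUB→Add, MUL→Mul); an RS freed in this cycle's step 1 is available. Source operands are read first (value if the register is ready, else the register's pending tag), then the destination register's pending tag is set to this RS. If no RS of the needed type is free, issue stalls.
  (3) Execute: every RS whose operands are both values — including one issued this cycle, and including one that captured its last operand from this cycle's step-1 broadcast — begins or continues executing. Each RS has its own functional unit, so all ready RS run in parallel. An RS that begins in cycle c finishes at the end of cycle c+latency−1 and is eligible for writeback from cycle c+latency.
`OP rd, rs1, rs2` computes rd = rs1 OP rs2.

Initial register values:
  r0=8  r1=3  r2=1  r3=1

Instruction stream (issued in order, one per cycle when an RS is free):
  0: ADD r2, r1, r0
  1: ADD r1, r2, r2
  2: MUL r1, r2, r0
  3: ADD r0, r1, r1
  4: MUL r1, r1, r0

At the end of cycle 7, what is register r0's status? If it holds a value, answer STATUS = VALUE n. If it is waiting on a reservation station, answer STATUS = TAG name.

STATUS = TAG Add1

c1: issue ADD r2<-Add1 | r0:8,r1:3,r2:Add1,r3:1
c2: issue ADD r1<-Add2 | r0:8,r1:Add2,r2:Add1,r3:1
c3: CDB Add1=11; issue MUL r1<-Mul1 | r0:8,r1:Mul1,r2:11,r3:1
c4: issue ADD r0<-Add1 | r0:Add1,r1:Mul1,r2:11,r3:1
c5: CDB Add2=22; issue MUL r1<-Mul2 | r0:Add1,r1:Mul2,r2:11,r3:1
c6: - | r0:Add1,r1:Mul2,r2:11,r3:1
c7: CDB Mul1=88 | r0:Add1,r1:Mul2,r2:11,r3:1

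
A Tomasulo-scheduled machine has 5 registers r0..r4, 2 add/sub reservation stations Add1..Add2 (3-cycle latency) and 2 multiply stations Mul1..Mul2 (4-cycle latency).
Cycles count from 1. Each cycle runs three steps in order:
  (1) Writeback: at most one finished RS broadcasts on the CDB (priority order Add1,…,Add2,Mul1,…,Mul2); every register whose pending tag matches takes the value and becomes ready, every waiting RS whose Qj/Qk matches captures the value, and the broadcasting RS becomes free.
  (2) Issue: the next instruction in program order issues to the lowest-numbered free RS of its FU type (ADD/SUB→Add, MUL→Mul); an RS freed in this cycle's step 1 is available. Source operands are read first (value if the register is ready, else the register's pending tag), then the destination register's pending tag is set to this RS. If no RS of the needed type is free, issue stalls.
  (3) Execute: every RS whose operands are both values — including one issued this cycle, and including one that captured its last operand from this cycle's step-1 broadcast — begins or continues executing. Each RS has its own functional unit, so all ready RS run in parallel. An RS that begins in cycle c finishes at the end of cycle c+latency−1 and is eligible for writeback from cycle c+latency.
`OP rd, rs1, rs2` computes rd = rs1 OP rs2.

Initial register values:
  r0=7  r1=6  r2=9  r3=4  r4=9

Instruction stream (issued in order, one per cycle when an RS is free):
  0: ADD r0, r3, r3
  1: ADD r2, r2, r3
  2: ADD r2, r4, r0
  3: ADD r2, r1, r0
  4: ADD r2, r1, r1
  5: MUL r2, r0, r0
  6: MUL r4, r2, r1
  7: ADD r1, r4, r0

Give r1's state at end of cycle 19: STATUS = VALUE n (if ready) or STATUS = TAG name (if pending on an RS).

cycle 1: issue ADD r0<-Add1 // r0:Add1,r1:6,r2:9,r3:4,r4:9
cycle 2: issue ADD r2<-Add2 // r0:Add1,r1:6,r2:Add2,r3:4,r4:9
cycle 3: stall // r0:Add1,r1:6,r2:Add2,r3:4,r4:9
cycle 4: CDB Add1=8; issue ADD r2<-Add1 // r0:8,r1:6,r2:Add1,r3:4,r4:9
cycle 5: CDB Add2=13; issue ADD r2<-Add2 // r0:8,r1:6,r2:Add2,r3:4,r4:9
cycle 6: stall // r0:8,r1:6,r2:Add2,r3:4,r4:9
cycle 7: CDB Add1=17; issue ADD r2<-Add1 // r0:8,r1:6,r2:Add1,r3:4,r4:9
cycle 8: CDB Add2=14; issue MUL r2<-Mul1 // r0:8,r1:6,r2:Mul1,r3:4,r4:9
cycle 9: issue MUL r4<-Mul2 // r0:8,r1:6,r2:Mul1,r3:4,r4:Mul2
cycle 10: CDB Add1=12; issue ADD r1<-Add1 // r0:8,r1:Add1,r2:Mul1,r3:4,r4:Mul2
cycle 11: - // r0:8,r1:Add1,r2:Mul1,r3:4,r4:Mul2
cycle 12: CDB Mul1=64 // r0:8,r1:Add1,r2:64,r3:4,r4:Mul2
cycle 13: - // r0:8,r1:Add1,r2:64,r3:4,r4:Mul2
cycle 14: - // r0:8,r1:Add1,r2:64,r3:4,r4:Mul2
cycle 15: - // r0:8,r1:Add1,r2:64,r3:4,r4:Mul2
cycle 16: CDB Mul2=384 // r0:8,r1:Add1,r2:64,r3:4,r4:384
cycle 17: - // r0:8,r1:Add1,r2:64,r3:4,r4:384
cycle 18: - // r0:8,r1:Add1,r2:64,r3:4,r4:384
cycle 19: CDB Add1=392 // r0:8,r1:392,r2:64,r3:4,r4:384

STATUS = VALUE 392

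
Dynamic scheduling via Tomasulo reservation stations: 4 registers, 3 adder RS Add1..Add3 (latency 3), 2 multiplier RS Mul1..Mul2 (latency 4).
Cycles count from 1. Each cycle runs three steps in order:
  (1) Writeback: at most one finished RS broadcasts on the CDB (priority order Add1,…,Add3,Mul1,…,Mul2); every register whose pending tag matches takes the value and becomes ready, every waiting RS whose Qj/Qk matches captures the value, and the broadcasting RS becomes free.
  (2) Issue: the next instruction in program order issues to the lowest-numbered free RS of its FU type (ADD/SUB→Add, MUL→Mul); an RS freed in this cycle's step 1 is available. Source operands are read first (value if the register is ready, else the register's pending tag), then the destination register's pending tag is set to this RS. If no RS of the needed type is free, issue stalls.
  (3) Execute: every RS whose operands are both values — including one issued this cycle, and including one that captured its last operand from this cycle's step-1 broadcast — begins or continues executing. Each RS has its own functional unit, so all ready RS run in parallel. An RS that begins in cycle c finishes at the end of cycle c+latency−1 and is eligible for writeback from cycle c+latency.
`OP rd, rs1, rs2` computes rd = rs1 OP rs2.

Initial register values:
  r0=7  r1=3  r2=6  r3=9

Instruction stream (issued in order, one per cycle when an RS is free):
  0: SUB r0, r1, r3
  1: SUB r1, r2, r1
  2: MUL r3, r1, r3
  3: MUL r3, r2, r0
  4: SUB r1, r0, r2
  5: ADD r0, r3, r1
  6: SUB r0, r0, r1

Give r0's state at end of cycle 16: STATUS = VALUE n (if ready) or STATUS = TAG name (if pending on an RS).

STATUS = VALUE -36

c1: issue SUB r0<-Add1 | r0:Add1,r1:3,r2:6,r3:9
c2: issue SUB r1<-Add2 | r0:Add1,r1:Add2,r2:6,r3:9
c3: issue MUL r3<-Mul1 | r0:Add1,r1:Add2,r2:6,r3:Mul1
c4: CDB Add1=-6; issue MUL r3<-Mul2 | r0:-6,r1:Add2,r2:6,r3:Mul2
c5: CDB Add2=3; issue SUB r1<-Add1 | r0:-6,r1:Add1,r2:6,r3:Mul2
c6: issue ADD r0<-Add2 | r0:Add2,r1:Add1,r2:6,r3:Mul2
c7: issue SUB r0<-Add3 | r0:Add3,r1:Add1,r2:6,r3:Mul2
c8: CDB Add1=-12 | r0:Add3,r1:-12,r2:6,r3:Mul2
c9: CDB Mul1=27 | r0:Add3,r1:-12,r2:6,r3:Mul2
c10: CDB Mul2=-36 | r0:Add3,r1:-12,r2:6,r3:-36
c11: - | r0:Add3,r1:-12,r2:6,r3:-36
c12: - | r0:Add3,r1:-12,r2:6,r3:-36
c13: CDB Add2=-48 | r0:Add3,r1:-12,r2:6,r3:-36
c14: - | r0:Add3,r1:-12,r2:6,r3:-36
c15: - | r0:Add3,r1:-12,r2:6,r3:-36
c16: CDB Add3=-36 | r0:-36,r1:-12,r2:6,r3:-36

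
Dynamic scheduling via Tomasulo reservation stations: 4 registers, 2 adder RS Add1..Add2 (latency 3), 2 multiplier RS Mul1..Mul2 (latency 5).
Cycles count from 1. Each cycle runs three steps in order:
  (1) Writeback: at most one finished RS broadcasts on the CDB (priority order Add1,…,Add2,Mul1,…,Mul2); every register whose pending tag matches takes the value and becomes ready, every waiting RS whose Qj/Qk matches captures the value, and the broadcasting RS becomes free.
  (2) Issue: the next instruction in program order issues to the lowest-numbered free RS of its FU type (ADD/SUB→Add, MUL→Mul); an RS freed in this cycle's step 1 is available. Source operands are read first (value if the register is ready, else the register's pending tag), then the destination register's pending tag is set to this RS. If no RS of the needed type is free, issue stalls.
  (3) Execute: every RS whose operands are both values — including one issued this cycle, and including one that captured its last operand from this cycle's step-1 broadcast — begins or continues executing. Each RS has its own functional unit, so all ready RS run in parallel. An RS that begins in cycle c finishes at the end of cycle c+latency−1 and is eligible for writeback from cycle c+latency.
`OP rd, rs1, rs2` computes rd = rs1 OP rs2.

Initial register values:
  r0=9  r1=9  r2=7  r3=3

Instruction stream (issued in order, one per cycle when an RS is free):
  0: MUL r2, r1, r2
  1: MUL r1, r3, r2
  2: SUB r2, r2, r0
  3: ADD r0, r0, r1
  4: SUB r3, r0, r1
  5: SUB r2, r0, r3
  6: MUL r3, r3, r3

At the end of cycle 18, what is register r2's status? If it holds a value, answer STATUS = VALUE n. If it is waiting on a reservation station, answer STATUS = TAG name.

STATUS = TAG Add2

cycle 1: issue MUL r2<-Mul1 // r0:9,r1:9,r2:Mul1,r3:3
cycle 2: issue MUL r1<-Mul2 // r0:9,r1:Mul2,r2:Mul1,r3:3
cycle 3: issue SUB r2<-Add1 // r0:9,r1:Mul2,r2:Add1,r3:3
cycle 4: issue ADD r0<-Add2 // r0:Add2,r1:Mul2,r2:Add1,r3:3
cycle 5: stall // r0:Add2,r1:Mul2,r2:Add1,r3:3
cycle 6: CDB Mul1=63; stall // r0:Add2,r1:Mul2,r2:Add1,r3:3
cycle 7: stall // r0:Add2,r1:Mul2,r2:Add1,r3:3
cycle 8: stall // r0:Add2,r1:Mul2,r2:Add1,r3:3
cycle 9: CDB Add1=54; issue SUB r3<-Add1 // r0:Add2,r1:Mul2,r2:54,r3:Add1
cycle 10: stall // r0:Add2,r1:Mul2,r2:54,r3:Add1
cycle 11: CDB Mul2=189; stall // r0:Add2,r1:189,r2:54,r3:Add1
cycle 12: stall // r0:Add2,r1:189,r2:54,r3:Add1
cycle 13: stall // r0:Add2,r1:189,r2:54,r3:Add1
cycle 14: CDB Add2=198; issue SUB r2<-Add2 // r0:198,r1:189,r2:Add2,r3:Add1
cycle 15: issue MUL r3<-Mul1 // r0:198,r1:189,r2:Add2,r3:Mul1
cycle 16: - // r0:198,r1:189,r2:Add2,r3:Mul1
cycle 17: CDB Add1=9 // r0:198,r1:189,r2:Add2,r3:Mul1
cycle 18: - // r0:198,r1:189,r2:Add2,r3:Mul1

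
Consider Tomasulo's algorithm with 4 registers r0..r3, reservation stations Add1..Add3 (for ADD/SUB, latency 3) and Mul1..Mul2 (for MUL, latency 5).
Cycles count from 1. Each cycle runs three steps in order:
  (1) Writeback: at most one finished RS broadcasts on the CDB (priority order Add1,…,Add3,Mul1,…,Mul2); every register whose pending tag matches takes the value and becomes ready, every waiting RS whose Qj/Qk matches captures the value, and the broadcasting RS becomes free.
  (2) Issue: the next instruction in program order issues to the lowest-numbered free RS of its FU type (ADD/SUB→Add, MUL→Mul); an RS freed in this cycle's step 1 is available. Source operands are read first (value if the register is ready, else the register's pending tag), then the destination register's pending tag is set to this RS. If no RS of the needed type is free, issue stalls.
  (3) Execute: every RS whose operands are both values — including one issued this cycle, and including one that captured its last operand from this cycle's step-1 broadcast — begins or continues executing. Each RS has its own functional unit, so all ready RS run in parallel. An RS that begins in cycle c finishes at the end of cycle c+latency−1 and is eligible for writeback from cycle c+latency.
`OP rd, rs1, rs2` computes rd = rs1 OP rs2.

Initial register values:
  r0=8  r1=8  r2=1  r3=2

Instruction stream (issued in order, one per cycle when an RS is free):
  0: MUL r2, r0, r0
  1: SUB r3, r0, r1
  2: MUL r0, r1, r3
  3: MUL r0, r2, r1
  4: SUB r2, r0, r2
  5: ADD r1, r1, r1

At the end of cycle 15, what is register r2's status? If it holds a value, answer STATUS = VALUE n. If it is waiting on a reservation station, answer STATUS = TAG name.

STATUS = VALUE 448

c1: issue MUL r2<-Mul1 | r0:8,r1:8,r2:Mul1,r3:2
c2: issue SUB r3<-Add1 | r0:8,r1:8,r2:Mul1,r3:Add1
c3: issue MUL r0<-Mul2 | r0:Mul2,r1:8,r2:Mul1,r3:Add1
c4: stall | r0:Mul2,r1:8,r2:Mul1,r3:Add1
c5: CDB Add1=0; stall | r0:Mul2,r1:8,r2:Mul1,r3:0
c6: CDB Mul1=64; issue MUL r0<-Mul1 | r0:Mul1,r1:8,r2:64,r3:0
c7: issue SUB r2<-Add1 | r0:Mul1,r1:8,r2:Add1,r3:0
c8: issue ADD r1<-Add2 | r0:Mul1,r1:Add2,r2:Add1,r3:0
c9: - | r0:Mul1,r1:Add2,r2:Add1,r3:0
c10: CDB Mul2=0 | r0:Mul1,r1:Add2,r2:Add1,r3:0
c11: CDB Add2=16 | r0:Mul1,r1:16,r2:Add1,r3:0
c12: CDB Mul1=512 | r0:512,r1:16,r2:Add1,r3:0
c13: - | r0:512,r1:16,r2:Add1,r3:0
c14: - | r0:512,r1:16,r2:Add1,r3:0
c15: CDB Add1=448 | r0:512,r1:16,r2:448,r3:0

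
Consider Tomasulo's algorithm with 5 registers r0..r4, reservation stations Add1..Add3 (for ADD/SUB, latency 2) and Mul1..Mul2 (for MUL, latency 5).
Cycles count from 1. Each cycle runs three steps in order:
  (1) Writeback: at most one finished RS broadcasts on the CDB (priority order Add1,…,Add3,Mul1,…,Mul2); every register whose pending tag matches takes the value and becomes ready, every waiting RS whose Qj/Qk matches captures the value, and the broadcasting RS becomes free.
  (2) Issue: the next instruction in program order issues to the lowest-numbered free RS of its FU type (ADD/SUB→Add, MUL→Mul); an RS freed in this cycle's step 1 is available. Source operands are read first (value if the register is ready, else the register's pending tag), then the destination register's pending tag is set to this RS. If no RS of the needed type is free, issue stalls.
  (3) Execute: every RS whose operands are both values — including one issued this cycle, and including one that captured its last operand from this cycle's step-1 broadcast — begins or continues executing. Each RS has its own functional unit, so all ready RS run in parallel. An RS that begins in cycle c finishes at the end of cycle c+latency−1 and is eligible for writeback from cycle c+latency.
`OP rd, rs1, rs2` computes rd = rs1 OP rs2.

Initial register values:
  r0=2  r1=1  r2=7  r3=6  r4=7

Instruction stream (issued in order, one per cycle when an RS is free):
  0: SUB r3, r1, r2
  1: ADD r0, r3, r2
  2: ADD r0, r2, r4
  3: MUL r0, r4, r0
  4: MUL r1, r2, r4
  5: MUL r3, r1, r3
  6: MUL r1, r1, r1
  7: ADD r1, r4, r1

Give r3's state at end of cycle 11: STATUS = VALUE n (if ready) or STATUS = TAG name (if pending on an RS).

cycle 1: issue SUB r3<-Add1 // r0:2,r1:1,r2:7,r3:Add1,r4:7
cycle 2: issue ADD r0<-Add2 // r0:Add2,r1:1,r2:7,r3:Add1,r4:7
cycle 3: CDB Add1=-6; issue ADD r0<-Add1 // r0:Add1,r1:1,r2:7,r3:-6,r4:7
cycle 4: issue MUL r0<-Mul1 // r0:Mul1,r1:1,r2:7,r3:-6,r4:7
cycle 5: CDB Add1=14; issue MUL r1<-Mul2 // r0:Mul1,r1:Mul2,r2:7,r3:-6,r4:7
cycle 6: CDB Add2=1; stall // r0:Mul1,r1:Mul2,r2:7,r3:-6,r4:7
cycle 7: stall // r0:Mul1,r1:Mul2,r2:7,r3:-6,r4:7
cycle 8: stall // r0:Mul1,r1:Mul2,r2:7,r3:-6,r4:7
cycle 9: stall // r0:Mul1,r1:Mul2,r2:7,r3:-6,r4:7
cycle 10: CDB Mul1=98; issue MUL r3<-Mul1 // r0:98,r1:Mul2,r2:7,r3:Mul1,r4:7
cycle 11: CDB Mul2=49; issue MUL r1<-Mul2 // r0:98,r1:Mul2,r2:7,r3:Mul1,r4:7

STATUS = TAG Mul1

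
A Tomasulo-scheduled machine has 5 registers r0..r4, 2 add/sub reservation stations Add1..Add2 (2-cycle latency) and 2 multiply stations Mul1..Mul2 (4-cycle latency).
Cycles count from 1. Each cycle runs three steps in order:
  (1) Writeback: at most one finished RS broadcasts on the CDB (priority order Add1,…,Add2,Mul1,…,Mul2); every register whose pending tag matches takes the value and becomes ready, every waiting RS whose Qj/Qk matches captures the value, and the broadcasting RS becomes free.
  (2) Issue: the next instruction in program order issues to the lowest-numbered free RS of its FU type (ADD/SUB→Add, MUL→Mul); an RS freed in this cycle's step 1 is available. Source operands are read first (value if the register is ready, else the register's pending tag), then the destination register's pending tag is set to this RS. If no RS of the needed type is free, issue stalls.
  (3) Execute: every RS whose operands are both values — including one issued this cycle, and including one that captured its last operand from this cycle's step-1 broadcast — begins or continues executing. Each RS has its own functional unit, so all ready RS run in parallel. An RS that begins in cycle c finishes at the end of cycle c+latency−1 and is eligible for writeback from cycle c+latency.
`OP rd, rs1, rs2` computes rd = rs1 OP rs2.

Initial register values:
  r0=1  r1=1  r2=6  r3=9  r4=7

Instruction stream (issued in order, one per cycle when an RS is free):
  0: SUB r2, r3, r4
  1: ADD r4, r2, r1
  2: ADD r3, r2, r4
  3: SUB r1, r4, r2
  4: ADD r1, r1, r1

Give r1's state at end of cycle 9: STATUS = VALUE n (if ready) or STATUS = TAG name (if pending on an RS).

STATUS = TAG Add1

cycle 1: issue SUB r2<-Add1 // r0:1,r1:1,r2:Add1,r3:9,r4:7
cycle 2: issue ADD r4<-Add2 // r0:1,r1:1,r2:Add1,r3:9,r4:Add2
cycle 3: CDB Add1=2; issue ADD r3<-Add1 // r0:1,r1:1,r2:2,r3:Add1,r4:Add2
cycle 4: stall // r0:1,r1:1,r2:2,r3:Add1,r4:Add2
cycle 5: CDB Add2=3; issue SUB r1<-Add2 // r0:1,r1:Add2,r2:2,r3:Add1,r4:3
cycle 6: stall // r0:1,r1:Add2,r2:2,r3:Add1,r4:3
cycle 7: CDB Add1=5; issue ADD r1<-Add1 // r0:1,r1:Add1,r2:2,r3:5,r4:3
cycle 8: CDB Add2=1 // r0:1,r1:Add1,r2:2,r3:5,r4:3
cycle 9: - // r0:1,r1:Add1,r2:2,r3:5,r4:3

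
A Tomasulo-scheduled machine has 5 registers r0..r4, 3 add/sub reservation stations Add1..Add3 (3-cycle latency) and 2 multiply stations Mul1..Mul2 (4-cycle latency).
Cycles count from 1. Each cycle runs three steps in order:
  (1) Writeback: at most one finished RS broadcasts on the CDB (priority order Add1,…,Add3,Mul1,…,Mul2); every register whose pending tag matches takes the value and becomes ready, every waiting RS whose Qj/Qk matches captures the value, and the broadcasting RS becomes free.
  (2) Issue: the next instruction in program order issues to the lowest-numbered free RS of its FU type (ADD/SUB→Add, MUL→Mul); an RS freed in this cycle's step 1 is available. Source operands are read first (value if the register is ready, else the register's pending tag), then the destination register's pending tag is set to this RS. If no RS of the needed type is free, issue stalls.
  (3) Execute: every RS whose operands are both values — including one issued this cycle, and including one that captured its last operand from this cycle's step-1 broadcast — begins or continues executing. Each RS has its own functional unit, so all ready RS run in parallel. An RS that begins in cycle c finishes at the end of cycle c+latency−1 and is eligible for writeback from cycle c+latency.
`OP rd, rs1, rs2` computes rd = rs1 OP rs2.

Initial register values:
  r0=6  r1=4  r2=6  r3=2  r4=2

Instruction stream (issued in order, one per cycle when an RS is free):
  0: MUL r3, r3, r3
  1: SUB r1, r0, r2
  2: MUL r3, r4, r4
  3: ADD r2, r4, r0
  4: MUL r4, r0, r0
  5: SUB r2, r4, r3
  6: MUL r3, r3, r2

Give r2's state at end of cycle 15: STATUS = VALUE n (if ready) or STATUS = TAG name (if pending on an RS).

  c1: issue MUL r3<-Mul1  regs: r0:6,r1:4,r2:6,r3:Mul1,r4:2
  c2: issue SUB r1<-Add1  regs: r0:6,r1:Add1,r2:6,r3:Mul1,r4:2
  c3: issue MUL r3<-Mul2  regs: r0:6,r1:Add1,r2:6,r3:Mul2,r4:2
  c4: issue ADD r2<-Add2  regs: r0:6,r1:Add1,r2:Add2,r3:Mul2,r4:2
  c5: CDB Add1=0; stall  regs: r0:6,r1:0,r2:Add2,r3:Mul2,r4:2
  c6: CDB Mul1=4; issue MUL r4<-Mul1  regs: r0:6,r1:0,r2:Add2,r3:Mul2,r4:Mul1
  c7: CDB Add2=8; issue SUB r2<-Add1  regs: r0:6,r1:0,r2:Add1,r3:Mul2,r4:Mul1
  c8: CDB Mul2=4; issue MUL r3<-Mul2  regs: r0:6,r1:0,r2:Add1,r3:Mul2,r4:Mul1
  c9: -  regs: r0:6,r1:0,r2:Add1,r3:Mul2,r4:Mul1
  c10: CDB Mul1=36  regs: r0:6,r1:0,r2:Add1,r3:Mul2,r4:36
  c11: -  regs: r0:6,r1:0,r2:Add1,r3:Mul2,r4:36
  c12: -  regs: r0:6,r1:0,r2:Add1,r3:Mul2,r4:36
  c13: CDB Add1=32  regs: r0:6,r1:0,r2:32,r3:Mul2,r4:36
  c14: -  regs: r0:6,r1:0,r2:32,r3:Mul2,r4:36
  c15: -  regs: r0:6,r1:0,r2:32,r3:Mul2,r4:36

STATUS = VALUE 32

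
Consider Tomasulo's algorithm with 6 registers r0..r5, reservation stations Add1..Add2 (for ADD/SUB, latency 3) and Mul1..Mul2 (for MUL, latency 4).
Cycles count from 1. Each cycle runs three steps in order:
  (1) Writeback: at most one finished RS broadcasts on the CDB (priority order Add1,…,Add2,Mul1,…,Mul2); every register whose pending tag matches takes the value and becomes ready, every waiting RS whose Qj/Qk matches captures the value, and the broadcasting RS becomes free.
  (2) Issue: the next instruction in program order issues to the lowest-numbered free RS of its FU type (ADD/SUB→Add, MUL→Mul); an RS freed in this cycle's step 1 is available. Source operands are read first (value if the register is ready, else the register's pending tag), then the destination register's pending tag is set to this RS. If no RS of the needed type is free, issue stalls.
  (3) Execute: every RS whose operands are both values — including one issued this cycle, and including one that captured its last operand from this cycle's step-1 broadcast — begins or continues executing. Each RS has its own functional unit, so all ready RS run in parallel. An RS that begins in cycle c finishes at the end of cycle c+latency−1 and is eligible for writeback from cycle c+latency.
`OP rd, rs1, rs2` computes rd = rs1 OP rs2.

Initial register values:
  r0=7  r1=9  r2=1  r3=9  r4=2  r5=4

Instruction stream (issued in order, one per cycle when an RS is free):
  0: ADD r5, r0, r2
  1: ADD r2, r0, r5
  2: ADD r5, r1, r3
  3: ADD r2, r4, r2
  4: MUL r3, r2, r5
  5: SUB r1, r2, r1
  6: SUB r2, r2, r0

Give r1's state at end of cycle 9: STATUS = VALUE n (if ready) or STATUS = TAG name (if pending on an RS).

STATUS = TAG Add2

  c1: issue ADD r5<-Add1  regs: r0:7,r1:9,r2:1,r3:9,r4:2,r5:Add1
  c2: issue ADD r2<-Add2  regs: r0:7,r1:9,r2:Add2,r3:9,r4:2,r5:Add1
  c3: stall  regs: r0:7,r1:9,r2:Add2,r3:9,r4:2,r5:Add1
  c4: CDB Add1=8; issue ADD r5<-Add1  regs: r0:7,r1:9,r2:Add2,r3:9,r4:2,r5:Add1
  c5: stall  regs: r0:7,r1:9,r2:Add2,r3:9,r4:2,r5:Add1
  c6: stall  regs: r0:7,r1:9,r2:Add2,r3:9,r4:2,r5:Add1
  c7: CDB Add1=18; issue ADD r2<-Add1  regs: r0:7,r1:9,r2:Add1,r3:9,r4:2,r5:18
  c8: CDB Add2=15; issue MUL r3<-Mul1  regs: r0:7,r1:9,r2:Add1,r3:Mul1,r4:2,r5:18
  c9: issue SUB r1<-Add2  regs: r0:7,r1:Add2,r2:Add1,r3:Mul1,r4:2,r5:18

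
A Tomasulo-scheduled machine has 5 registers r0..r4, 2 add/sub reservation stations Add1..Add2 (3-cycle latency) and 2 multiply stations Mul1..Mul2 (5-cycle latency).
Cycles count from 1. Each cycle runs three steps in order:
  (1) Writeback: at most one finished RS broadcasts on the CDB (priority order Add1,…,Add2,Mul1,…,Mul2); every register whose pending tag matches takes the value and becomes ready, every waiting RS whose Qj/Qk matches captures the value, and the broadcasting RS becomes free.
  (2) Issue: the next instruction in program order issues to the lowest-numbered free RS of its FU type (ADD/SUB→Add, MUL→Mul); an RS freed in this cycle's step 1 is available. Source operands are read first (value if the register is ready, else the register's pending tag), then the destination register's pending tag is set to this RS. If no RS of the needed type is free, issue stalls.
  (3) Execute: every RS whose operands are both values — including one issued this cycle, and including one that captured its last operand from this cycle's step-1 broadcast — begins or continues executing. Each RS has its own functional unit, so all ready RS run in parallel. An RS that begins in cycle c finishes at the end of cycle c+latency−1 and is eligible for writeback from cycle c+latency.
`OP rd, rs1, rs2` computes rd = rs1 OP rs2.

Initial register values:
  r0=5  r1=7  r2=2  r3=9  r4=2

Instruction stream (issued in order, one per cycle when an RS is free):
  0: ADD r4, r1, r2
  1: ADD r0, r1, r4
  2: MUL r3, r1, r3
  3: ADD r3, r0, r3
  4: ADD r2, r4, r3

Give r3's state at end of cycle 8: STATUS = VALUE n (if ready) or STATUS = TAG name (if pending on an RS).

cycle 1: issue ADD r4<-Add1 // r0:5,r1:7,r2:2,r3:9,r4:Add1
cycle 2: issue ADD r0<-Add2 // r0:Add2,r1:7,r2:2,r3:9,r4:Add1
cycle 3: issue MUL r3<-Mul1 // r0:Add2,r1:7,r2:2,r3:Mul1,r4:Add1
cycle 4: CDB Add1=9; issue ADD r3<-Add1 // r0:Add2,r1:7,r2:2,r3:Add1,r4:9
cycle 5: stall // r0:Add2,r1:7,r2:2,r3:Add1,r4:9
cycle 6: stall // r0:Add2,r1:7,r2:2,r3:Add1,r4:9
cycle 7: CDB Add2=16; issue ADD r2<-Add2 // r0:16,r1:7,r2:Add2,r3:Add1,r4:9
cycle 8: CDB Mul1=63 // r0:16,r1:7,r2:Add2,r3:Add1,r4:9

STATUS = TAG Add1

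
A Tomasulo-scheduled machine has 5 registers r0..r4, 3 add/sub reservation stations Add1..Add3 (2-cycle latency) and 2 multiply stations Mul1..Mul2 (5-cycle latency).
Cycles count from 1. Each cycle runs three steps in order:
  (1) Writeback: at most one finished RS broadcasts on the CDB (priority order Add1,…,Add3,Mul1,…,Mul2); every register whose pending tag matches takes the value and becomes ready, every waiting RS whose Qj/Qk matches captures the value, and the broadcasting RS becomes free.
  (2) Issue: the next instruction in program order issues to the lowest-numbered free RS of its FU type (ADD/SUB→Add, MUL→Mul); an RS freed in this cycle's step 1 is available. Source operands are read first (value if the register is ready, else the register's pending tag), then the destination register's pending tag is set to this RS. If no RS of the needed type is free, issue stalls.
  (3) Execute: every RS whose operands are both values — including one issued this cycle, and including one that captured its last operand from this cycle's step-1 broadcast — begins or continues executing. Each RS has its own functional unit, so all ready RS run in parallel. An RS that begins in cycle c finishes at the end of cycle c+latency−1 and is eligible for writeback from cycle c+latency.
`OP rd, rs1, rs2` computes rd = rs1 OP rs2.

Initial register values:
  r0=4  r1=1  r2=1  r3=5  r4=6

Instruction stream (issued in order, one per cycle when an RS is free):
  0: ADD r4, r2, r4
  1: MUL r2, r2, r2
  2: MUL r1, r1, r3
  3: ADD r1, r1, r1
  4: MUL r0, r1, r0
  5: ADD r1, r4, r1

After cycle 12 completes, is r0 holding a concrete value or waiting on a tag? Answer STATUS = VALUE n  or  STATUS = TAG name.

STATUS = TAG Mul1

  c1: issue ADD r4<-Add1  regs: r0:4,r1:1,r2:1,r3:5,r4:Add1
  c2: issue MUL r2<-Mul1  regs: r0:4,r1:1,r2:Mul1,r3:5,r4:Add1
  c3: CDB Add1=7; issue MUL r1<-Mul2  regs: r0:4,r1:Mul2,r2:Mul1,r3:5,r4:7
  c4: issue ADD r1<-Add1  regs: r0:4,r1:Add1,r2:Mul1,r3:5,r4:7
  c5: stall  regs: r0:4,r1:Add1,r2:Mul1,r3:5,r4:7
  c6: stall  regs: r0:4,r1:Add1,r2:Mul1,r3:5,r4:7
  c7: CDB Mul1=1; issue MUL r0<-Mul1  regs: r0:Mul1,r1:Add1,r2:1,r3:5,r4:7
  c8: CDB Mul2=5; issue ADD r1<-Add2  regs: r0:Mul1,r1:Add2,r2:1,r3:5,r4:7
  c9: -  regs: r0:Mul1,r1:Add2,r2:1,r3:5,r4:7
  c10: CDB Add1=10  regs: r0:Mul1,r1:Add2,r2:1,r3:5,r4:7
  c11: -  regs: r0:Mul1,r1:Add2,r2:1,r3:5,r4:7
  c12: CDB Add2=17  regs: r0:Mul1,r1:17,r2:1,r3:5,r4:7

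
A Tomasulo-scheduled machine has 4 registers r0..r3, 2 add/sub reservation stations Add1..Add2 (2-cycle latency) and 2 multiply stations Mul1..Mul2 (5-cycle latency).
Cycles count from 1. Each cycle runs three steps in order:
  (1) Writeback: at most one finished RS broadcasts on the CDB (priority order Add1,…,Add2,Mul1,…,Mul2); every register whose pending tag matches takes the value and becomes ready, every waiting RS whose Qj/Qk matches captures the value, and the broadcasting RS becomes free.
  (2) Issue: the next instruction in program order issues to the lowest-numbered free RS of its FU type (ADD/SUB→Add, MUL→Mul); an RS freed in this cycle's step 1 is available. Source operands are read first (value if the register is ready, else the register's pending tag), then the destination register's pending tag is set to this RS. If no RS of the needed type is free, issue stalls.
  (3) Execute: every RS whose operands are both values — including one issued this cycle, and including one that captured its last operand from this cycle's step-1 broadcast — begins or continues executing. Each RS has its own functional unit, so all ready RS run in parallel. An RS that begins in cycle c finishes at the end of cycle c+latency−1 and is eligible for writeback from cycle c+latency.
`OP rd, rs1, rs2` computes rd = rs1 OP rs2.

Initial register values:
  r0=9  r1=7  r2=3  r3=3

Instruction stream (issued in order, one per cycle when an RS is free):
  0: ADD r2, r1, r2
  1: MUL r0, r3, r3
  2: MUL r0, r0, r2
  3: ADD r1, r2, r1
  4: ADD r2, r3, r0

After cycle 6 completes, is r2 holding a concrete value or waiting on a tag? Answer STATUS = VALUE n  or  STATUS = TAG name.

  c1: issue ADD r2<-Add1  regs: r0:9,r1:7,r2:Add1,r3:3
  c2: issue MUL r0<-Mul1  regs: r0:Mul1,r1:7,r2:Add1,r3:3
  c3: CDB Add1=10; issue MUL r0<-Mul2  regs: r0:Mul2,r1:7,r2:10,r3:3
  c4: issue ADD r1<-Add1  regs: r0:Mul2,r1:Add1,r2:10,r3:3
  c5: issue ADD r2<-Add2  regs: r0:Mul2,r1:Add1,r2:Add2,r3:3
  c6: CDB Add1=17  regs: r0:Mul2,r1:17,r2:Add2,r3:3

STATUS = TAG Add2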